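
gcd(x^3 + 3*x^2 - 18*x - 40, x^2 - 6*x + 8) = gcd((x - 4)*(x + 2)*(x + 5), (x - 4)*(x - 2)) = x - 4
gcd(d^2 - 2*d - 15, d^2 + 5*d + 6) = d + 3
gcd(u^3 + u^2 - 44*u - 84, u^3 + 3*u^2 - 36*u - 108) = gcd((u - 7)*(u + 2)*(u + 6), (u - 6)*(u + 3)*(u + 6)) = u + 6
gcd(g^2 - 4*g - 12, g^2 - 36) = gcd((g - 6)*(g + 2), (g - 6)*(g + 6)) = g - 6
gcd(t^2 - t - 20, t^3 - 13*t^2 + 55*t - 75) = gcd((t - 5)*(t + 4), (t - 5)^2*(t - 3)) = t - 5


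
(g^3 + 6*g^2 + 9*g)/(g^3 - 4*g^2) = (g^2 + 6*g + 9)/(g*(g - 4))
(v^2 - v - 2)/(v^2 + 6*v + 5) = (v - 2)/(v + 5)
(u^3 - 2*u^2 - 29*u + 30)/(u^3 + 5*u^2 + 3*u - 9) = (u^2 - u - 30)/(u^2 + 6*u + 9)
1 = 1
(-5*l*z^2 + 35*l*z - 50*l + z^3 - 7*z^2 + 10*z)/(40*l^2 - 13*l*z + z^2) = (z^2 - 7*z + 10)/(-8*l + z)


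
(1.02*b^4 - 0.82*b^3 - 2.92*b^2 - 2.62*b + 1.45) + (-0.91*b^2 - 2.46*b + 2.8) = 1.02*b^4 - 0.82*b^3 - 3.83*b^2 - 5.08*b + 4.25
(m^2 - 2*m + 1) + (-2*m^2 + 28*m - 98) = -m^2 + 26*m - 97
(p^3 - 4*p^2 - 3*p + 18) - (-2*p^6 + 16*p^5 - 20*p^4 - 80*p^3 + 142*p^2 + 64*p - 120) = 2*p^6 - 16*p^5 + 20*p^4 + 81*p^3 - 146*p^2 - 67*p + 138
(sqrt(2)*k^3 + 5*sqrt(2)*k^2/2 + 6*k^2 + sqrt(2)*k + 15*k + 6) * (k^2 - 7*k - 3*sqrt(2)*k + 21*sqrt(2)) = sqrt(2)*k^5 - 9*sqrt(2)*k^4/2 - 69*sqrt(2)*k^3/2 + 74*sqrt(2)*k^2 + 297*sqrt(2)*k + 126*sqrt(2)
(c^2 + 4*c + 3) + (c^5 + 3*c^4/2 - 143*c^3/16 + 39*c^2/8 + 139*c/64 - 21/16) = c^5 + 3*c^4/2 - 143*c^3/16 + 47*c^2/8 + 395*c/64 + 27/16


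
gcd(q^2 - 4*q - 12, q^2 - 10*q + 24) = q - 6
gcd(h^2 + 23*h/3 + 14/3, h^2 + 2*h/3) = h + 2/3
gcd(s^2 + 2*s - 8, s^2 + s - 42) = 1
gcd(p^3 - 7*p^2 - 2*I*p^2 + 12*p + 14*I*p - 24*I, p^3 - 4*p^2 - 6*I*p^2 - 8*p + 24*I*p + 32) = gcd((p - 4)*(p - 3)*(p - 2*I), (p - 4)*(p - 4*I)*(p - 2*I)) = p^2 + p*(-4 - 2*I) + 8*I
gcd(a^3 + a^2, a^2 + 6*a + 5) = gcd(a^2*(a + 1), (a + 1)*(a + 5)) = a + 1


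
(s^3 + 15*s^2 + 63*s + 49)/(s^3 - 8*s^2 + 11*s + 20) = (s^2 + 14*s + 49)/(s^2 - 9*s + 20)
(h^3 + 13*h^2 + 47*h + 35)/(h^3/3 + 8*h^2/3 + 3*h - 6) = 3*(h^3 + 13*h^2 + 47*h + 35)/(h^3 + 8*h^2 + 9*h - 18)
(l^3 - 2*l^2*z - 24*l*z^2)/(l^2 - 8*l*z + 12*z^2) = l*(-l - 4*z)/(-l + 2*z)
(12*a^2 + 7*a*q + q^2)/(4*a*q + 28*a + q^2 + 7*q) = (3*a + q)/(q + 7)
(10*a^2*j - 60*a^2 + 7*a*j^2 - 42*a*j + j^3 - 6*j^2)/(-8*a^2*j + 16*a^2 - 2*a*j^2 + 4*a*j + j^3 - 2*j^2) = (-5*a*j + 30*a - j^2 + 6*j)/(4*a*j - 8*a - j^2 + 2*j)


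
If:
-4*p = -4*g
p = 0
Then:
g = 0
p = 0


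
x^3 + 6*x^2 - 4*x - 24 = (x - 2)*(x + 2)*(x + 6)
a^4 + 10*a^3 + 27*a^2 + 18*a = a*(a + 1)*(a + 3)*(a + 6)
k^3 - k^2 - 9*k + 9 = (k - 3)*(k - 1)*(k + 3)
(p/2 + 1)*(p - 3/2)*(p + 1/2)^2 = p^4/2 + 3*p^3/4 - 9*p^2/8 - 23*p/16 - 3/8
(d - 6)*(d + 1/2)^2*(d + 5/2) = d^4 - 5*d^3/2 - 73*d^2/4 - 127*d/8 - 15/4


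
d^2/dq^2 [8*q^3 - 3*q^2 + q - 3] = 48*q - 6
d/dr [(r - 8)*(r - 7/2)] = 2*r - 23/2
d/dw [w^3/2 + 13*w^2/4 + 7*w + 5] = 3*w^2/2 + 13*w/2 + 7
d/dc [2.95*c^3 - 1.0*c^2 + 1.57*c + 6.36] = 8.85*c^2 - 2.0*c + 1.57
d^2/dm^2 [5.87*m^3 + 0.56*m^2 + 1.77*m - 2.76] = 35.22*m + 1.12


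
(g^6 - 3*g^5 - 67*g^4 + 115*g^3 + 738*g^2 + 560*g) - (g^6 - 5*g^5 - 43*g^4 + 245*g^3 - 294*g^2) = 2*g^5 - 24*g^4 - 130*g^3 + 1032*g^2 + 560*g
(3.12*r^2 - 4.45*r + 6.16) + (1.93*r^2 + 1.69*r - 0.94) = 5.05*r^2 - 2.76*r + 5.22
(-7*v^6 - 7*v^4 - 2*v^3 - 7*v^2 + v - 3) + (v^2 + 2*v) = -7*v^6 - 7*v^4 - 2*v^3 - 6*v^2 + 3*v - 3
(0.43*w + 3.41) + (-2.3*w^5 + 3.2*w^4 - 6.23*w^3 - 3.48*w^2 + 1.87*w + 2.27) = -2.3*w^5 + 3.2*w^4 - 6.23*w^3 - 3.48*w^2 + 2.3*w + 5.68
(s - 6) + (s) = 2*s - 6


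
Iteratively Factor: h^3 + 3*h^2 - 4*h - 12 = (h + 2)*(h^2 + h - 6) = (h - 2)*(h + 2)*(h + 3)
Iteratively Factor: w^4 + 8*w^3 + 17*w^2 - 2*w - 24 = (w + 2)*(w^3 + 6*w^2 + 5*w - 12) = (w + 2)*(w + 4)*(w^2 + 2*w - 3) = (w + 2)*(w + 3)*(w + 4)*(w - 1)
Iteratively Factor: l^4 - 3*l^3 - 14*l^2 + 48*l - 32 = (l - 1)*(l^3 - 2*l^2 - 16*l + 32) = (l - 1)*(l + 4)*(l^2 - 6*l + 8) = (l - 4)*(l - 1)*(l + 4)*(l - 2)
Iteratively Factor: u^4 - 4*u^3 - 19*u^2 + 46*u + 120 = (u - 4)*(u^3 - 19*u - 30) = (u - 4)*(u + 3)*(u^2 - 3*u - 10) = (u - 5)*(u - 4)*(u + 3)*(u + 2)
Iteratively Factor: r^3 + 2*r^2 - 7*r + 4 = (r - 1)*(r^2 + 3*r - 4) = (r - 1)*(r + 4)*(r - 1)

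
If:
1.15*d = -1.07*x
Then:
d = -0.930434782608696*x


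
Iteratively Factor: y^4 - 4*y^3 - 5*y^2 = (y)*(y^3 - 4*y^2 - 5*y) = y^2*(y^2 - 4*y - 5) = y^2*(y + 1)*(y - 5)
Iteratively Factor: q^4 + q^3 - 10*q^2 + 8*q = (q)*(q^3 + q^2 - 10*q + 8) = q*(q - 2)*(q^2 + 3*q - 4) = q*(q - 2)*(q - 1)*(q + 4)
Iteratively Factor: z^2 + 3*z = (z)*(z + 3)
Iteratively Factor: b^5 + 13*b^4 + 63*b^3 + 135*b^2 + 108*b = (b + 3)*(b^4 + 10*b^3 + 33*b^2 + 36*b) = b*(b + 3)*(b^3 + 10*b^2 + 33*b + 36) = b*(b + 3)*(b + 4)*(b^2 + 6*b + 9) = b*(b + 3)^2*(b + 4)*(b + 3)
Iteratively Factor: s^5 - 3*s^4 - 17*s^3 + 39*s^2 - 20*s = (s - 1)*(s^4 - 2*s^3 - 19*s^2 + 20*s) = (s - 1)^2*(s^3 - s^2 - 20*s) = s*(s - 1)^2*(s^2 - s - 20) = s*(s - 5)*(s - 1)^2*(s + 4)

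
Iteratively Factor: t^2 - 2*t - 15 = (t + 3)*(t - 5)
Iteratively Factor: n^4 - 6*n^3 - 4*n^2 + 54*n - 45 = (n - 1)*(n^3 - 5*n^2 - 9*n + 45) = (n - 5)*(n - 1)*(n^2 - 9) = (n - 5)*(n - 3)*(n - 1)*(n + 3)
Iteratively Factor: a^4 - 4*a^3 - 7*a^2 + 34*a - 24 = (a - 4)*(a^3 - 7*a + 6) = (a - 4)*(a - 1)*(a^2 + a - 6) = (a - 4)*(a - 1)*(a + 3)*(a - 2)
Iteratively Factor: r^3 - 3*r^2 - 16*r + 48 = (r - 4)*(r^2 + r - 12) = (r - 4)*(r - 3)*(r + 4)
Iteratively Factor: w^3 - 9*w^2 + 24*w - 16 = (w - 4)*(w^2 - 5*w + 4) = (w - 4)*(w - 1)*(w - 4)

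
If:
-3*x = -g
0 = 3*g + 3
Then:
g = -1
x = -1/3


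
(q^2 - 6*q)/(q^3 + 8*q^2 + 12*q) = (q - 6)/(q^2 + 8*q + 12)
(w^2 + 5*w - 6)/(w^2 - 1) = (w + 6)/(w + 1)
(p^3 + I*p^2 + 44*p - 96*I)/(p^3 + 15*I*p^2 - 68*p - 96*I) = (p^2 - 7*I*p - 12)/(p^2 + 7*I*p - 12)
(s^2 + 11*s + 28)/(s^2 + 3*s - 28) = (s + 4)/(s - 4)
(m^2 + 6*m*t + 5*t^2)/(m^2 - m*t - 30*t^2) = (-m - t)/(-m + 6*t)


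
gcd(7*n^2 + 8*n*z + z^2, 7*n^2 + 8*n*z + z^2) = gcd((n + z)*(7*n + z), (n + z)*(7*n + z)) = 7*n^2 + 8*n*z + z^2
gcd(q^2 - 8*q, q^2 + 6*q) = q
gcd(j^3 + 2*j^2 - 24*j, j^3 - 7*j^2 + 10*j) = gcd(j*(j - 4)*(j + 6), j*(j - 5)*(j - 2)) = j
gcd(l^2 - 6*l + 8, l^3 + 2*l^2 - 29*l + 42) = l - 2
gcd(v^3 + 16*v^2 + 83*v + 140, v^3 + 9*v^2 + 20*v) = v^2 + 9*v + 20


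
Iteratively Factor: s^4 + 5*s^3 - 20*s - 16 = (s + 2)*(s^3 + 3*s^2 - 6*s - 8) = (s + 1)*(s + 2)*(s^2 + 2*s - 8) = (s + 1)*(s + 2)*(s + 4)*(s - 2)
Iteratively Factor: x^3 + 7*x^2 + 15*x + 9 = (x + 1)*(x^2 + 6*x + 9) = (x + 1)*(x + 3)*(x + 3)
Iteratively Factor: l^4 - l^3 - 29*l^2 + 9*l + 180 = (l + 3)*(l^3 - 4*l^2 - 17*l + 60) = (l - 3)*(l + 3)*(l^2 - l - 20) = (l - 5)*(l - 3)*(l + 3)*(l + 4)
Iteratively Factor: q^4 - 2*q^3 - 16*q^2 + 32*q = (q - 2)*(q^3 - 16*q) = (q - 4)*(q - 2)*(q^2 + 4*q) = (q - 4)*(q - 2)*(q + 4)*(q)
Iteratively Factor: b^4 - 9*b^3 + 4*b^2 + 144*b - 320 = (b - 5)*(b^3 - 4*b^2 - 16*b + 64) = (b - 5)*(b - 4)*(b^2 - 16) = (b - 5)*(b - 4)*(b + 4)*(b - 4)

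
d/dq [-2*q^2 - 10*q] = -4*q - 10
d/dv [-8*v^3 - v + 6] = -24*v^2 - 1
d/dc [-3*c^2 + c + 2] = 1 - 6*c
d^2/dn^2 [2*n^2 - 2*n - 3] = 4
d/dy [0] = 0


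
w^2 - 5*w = w*(w - 5)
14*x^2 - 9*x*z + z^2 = (-7*x + z)*(-2*x + z)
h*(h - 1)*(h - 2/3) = h^3 - 5*h^2/3 + 2*h/3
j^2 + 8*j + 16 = (j + 4)^2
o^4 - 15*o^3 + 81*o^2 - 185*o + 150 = (o - 5)^2*(o - 3)*(o - 2)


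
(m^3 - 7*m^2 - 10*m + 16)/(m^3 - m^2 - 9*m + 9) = (m^2 - 6*m - 16)/(m^2 - 9)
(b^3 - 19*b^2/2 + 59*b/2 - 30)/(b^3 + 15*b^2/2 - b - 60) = (b^2 - 7*b + 12)/(b^2 + 10*b + 24)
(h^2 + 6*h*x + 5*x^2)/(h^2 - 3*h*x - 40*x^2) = (-h - x)/(-h + 8*x)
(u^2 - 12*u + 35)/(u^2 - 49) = (u - 5)/(u + 7)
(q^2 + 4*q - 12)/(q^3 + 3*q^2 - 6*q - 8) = (q + 6)/(q^2 + 5*q + 4)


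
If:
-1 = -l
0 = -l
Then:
No Solution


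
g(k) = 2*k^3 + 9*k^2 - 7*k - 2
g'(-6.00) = 101.00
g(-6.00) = -68.00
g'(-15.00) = 1073.00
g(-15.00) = -4622.00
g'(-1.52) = -20.50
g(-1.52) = 22.41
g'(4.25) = 177.88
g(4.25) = 284.34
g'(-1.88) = -19.63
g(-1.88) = 29.68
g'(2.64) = 82.34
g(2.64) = 79.05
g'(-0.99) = -18.94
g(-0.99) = 11.81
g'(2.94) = 97.78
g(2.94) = 106.04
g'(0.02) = -6.64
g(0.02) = -2.14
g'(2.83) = 91.99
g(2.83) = 95.60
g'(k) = 6*k^2 + 18*k - 7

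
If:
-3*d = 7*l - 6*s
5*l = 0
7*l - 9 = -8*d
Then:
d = 9/8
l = 0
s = 9/16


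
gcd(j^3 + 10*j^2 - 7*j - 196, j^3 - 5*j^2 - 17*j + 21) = 1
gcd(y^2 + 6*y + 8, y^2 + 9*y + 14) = y + 2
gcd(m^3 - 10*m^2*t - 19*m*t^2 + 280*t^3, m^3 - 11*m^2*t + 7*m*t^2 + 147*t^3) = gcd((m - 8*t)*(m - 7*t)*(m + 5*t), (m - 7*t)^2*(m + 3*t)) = -m + 7*t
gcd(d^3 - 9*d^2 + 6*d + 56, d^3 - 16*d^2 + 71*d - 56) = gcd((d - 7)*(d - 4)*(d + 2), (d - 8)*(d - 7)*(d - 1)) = d - 7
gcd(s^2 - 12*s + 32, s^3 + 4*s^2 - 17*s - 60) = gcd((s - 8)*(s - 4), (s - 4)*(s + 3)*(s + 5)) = s - 4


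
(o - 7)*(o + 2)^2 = o^3 - 3*o^2 - 24*o - 28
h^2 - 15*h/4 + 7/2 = (h - 2)*(h - 7/4)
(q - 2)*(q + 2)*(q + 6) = q^3 + 6*q^2 - 4*q - 24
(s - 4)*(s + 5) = s^2 + s - 20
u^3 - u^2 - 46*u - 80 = (u - 8)*(u + 2)*(u + 5)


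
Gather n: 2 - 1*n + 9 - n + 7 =18 - 2*n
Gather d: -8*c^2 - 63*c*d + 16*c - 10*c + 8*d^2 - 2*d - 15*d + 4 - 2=-8*c^2 + 6*c + 8*d^2 + d*(-63*c - 17) + 2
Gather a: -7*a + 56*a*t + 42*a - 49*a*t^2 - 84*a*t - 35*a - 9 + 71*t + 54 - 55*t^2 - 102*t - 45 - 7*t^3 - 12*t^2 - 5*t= a*(-49*t^2 - 28*t) - 7*t^3 - 67*t^2 - 36*t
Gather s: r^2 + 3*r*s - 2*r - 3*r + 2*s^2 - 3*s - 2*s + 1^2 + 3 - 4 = r^2 - 5*r + 2*s^2 + s*(3*r - 5)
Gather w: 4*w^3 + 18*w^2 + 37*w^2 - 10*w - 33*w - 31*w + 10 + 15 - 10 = 4*w^3 + 55*w^2 - 74*w + 15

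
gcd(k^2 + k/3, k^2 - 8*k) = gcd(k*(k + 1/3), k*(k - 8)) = k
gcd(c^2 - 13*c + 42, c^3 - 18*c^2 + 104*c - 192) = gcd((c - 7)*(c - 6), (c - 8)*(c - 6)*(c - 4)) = c - 6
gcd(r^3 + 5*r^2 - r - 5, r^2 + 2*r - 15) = r + 5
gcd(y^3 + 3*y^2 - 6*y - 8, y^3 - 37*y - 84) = y + 4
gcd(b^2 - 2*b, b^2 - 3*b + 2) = b - 2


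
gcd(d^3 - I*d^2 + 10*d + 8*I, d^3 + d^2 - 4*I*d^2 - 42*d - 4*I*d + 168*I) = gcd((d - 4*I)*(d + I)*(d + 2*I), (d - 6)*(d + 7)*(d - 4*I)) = d - 4*I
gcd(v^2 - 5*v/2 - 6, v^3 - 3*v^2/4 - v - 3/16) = 1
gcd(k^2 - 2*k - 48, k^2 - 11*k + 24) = k - 8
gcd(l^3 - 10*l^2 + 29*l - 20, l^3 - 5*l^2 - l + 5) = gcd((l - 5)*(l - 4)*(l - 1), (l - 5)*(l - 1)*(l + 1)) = l^2 - 6*l + 5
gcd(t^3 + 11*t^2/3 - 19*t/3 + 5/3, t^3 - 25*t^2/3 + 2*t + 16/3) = t - 1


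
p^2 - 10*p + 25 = (p - 5)^2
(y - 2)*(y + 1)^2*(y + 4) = y^4 + 4*y^3 - 3*y^2 - 14*y - 8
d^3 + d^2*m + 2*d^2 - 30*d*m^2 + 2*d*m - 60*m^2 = (d + 2)*(d - 5*m)*(d + 6*m)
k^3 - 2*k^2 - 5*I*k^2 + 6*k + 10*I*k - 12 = (k - 2)*(k - 6*I)*(k + I)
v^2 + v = v*(v + 1)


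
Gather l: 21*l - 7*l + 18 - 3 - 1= 14*l + 14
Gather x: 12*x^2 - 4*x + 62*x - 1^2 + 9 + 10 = 12*x^2 + 58*x + 18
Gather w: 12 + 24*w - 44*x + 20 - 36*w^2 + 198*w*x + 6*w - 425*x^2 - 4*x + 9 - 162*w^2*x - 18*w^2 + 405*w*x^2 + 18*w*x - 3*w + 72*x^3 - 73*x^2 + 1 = w^2*(-162*x - 54) + w*(405*x^2 + 216*x + 27) + 72*x^3 - 498*x^2 - 48*x + 42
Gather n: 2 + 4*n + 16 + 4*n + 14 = 8*n + 32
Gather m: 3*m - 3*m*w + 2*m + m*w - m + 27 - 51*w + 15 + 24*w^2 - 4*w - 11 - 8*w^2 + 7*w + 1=m*(4 - 2*w) + 16*w^2 - 48*w + 32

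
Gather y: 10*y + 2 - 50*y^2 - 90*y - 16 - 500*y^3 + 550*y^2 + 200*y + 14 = -500*y^3 + 500*y^2 + 120*y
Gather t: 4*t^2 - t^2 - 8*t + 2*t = 3*t^2 - 6*t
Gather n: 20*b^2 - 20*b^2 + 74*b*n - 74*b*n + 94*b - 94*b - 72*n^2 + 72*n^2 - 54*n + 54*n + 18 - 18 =0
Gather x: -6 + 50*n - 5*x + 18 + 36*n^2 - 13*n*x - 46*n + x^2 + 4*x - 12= 36*n^2 + 4*n + x^2 + x*(-13*n - 1)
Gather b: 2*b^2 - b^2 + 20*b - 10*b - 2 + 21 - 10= b^2 + 10*b + 9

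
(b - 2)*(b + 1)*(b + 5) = b^3 + 4*b^2 - 7*b - 10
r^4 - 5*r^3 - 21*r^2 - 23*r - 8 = (r - 8)*(r + 1)^3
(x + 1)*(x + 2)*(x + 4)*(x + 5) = x^4 + 12*x^3 + 49*x^2 + 78*x + 40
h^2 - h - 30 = (h - 6)*(h + 5)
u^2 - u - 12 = (u - 4)*(u + 3)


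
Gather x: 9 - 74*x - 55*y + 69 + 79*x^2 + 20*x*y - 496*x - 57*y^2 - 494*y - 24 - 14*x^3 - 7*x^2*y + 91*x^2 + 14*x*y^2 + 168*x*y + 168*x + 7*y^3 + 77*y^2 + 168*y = -14*x^3 + x^2*(170 - 7*y) + x*(14*y^2 + 188*y - 402) + 7*y^3 + 20*y^2 - 381*y + 54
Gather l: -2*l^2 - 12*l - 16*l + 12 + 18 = -2*l^2 - 28*l + 30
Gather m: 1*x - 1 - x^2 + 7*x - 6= -x^2 + 8*x - 7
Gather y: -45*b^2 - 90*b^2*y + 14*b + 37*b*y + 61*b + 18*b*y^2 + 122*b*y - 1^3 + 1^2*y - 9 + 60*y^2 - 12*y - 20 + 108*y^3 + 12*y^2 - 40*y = -45*b^2 + 75*b + 108*y^3 + y^2*(18*b + 72) + y*(-90*b^2 + 159*b - 51) - 30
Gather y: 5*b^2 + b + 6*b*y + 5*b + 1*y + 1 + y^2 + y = 5*b^2 + 6*b + y^2 + y*(6*b + 2) + 1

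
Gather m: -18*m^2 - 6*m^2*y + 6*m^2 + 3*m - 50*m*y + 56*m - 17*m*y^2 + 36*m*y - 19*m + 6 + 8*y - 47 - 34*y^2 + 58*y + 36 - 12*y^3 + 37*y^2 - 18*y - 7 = m^2*(-6*y - 12) + m*(-17*y^2 - 14*y + 40) - 12*y^3 + 3*y^2 + 48*y - 12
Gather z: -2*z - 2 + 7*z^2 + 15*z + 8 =7*z^2 + 13*z + 6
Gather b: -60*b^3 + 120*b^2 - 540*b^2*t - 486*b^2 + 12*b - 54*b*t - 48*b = -60*b^3 + b^2*(-540*t - 366) + b*(-54*t - 36)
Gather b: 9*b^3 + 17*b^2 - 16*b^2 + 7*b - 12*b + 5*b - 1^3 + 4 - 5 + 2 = 9*b^3 + b^2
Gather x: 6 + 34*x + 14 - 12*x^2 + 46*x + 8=-12*x^2 + 80*x + 28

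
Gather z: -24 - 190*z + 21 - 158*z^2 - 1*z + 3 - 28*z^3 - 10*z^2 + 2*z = -28*z^3 - 168*z^2 - 189*z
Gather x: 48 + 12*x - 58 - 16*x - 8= -4*x - 18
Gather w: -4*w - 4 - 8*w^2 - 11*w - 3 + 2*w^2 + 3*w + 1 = -6*w^2 - 12*w - 6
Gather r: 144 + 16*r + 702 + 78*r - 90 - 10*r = 84*r + 756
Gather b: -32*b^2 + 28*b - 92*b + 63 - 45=-32*b^2 - 64*b + 18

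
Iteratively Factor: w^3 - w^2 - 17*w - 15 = (w - 5)*(w^2 + 4*w + 3) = (w - 5)*(w + 3)*(w + 1)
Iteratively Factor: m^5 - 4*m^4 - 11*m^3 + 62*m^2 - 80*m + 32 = (m - 1)*(m^4 - 3*m^3 - 14*m^2 + 48*m - 32) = (m - 2)*(m - 1)*(m^3 - m^2 - 16*m + 16) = (m - 2)*(m - 1)^2*(m^2 - 16) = (m - 4)*(m - 2)*(m - 1)^2*(m + 4)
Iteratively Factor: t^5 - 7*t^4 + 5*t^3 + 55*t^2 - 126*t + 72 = (t + 3)*(t^4 - 10*t^3 + 35*t^2 - 50*t + 24) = (t - 4)*(t + 3)*(t^3 - 6*t^2 + 11*t - 6) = (t - 4)*(t - 2)*(t + 3)*(t^2 - 4*t + 3) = (t - 4)*(t - 2)*(t - 1)*(t + 3)*(t - 3)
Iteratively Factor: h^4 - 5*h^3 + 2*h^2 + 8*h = (h - 4)*(h^3 - h^2 - 2*h) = (h - 4)*(h - 2)*(h^2 + h) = h*(h - 4)*(h - 2)*(h + 1)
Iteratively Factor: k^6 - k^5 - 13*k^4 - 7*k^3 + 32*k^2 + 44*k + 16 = (k + 2)*(k^5 - 3*k^4 - 7*k^3 + 7*k^2 + 18*k + 8) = (k + 1)*(k + 2)*(k^4 - 4*k^3 - 3*k^2 + 10*k + 8) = (k + 1)^2*(k + 2)*(k^3 - 5*k^2 + 2*k + 8) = (k + 1)^3*(k + 2)*(k^2 - 6*k + 8) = (k - 4)*(k + 1)^3*(k + 2)*(k - 2)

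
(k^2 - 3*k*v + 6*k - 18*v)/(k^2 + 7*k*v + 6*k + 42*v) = (k - 3*v)/(k + 7*v)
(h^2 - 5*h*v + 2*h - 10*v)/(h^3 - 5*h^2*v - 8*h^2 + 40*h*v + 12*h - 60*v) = (h + 2)/(h^2 - 8*h + 12)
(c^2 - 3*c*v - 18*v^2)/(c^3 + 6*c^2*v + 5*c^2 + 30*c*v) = (c^2 - 3*c*v - 18*v^2)/(c*(c^2 + 6*c*v + 5*c + 30*v))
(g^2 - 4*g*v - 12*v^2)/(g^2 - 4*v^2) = (-g + 6*v)/(-g + 2*v)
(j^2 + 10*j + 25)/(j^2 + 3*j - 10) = (j + 5)/(j - 2)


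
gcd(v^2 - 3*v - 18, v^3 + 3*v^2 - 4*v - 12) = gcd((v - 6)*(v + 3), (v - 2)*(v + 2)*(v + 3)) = v + 3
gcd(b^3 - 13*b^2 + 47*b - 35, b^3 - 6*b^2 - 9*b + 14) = b^2 - 8*b + 7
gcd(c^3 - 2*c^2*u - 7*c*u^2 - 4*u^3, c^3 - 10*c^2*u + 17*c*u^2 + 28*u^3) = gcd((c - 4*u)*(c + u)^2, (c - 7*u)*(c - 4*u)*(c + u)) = -c^2 + 3*c*u + 4*u^2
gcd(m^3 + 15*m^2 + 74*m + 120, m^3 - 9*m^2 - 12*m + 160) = m + 4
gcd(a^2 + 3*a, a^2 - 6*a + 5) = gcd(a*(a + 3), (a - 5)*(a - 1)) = 1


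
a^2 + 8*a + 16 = (a + 4)^2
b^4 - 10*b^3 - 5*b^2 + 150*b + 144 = (b - 8)*(b - 6)*(b + 1)*(b + 3)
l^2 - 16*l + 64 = (l - 8)^2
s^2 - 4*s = s*(s - 4)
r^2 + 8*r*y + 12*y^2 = (r + 2*y)*(r + 6*y)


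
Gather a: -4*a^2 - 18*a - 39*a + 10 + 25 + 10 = -4*a^2 - 57*a + 45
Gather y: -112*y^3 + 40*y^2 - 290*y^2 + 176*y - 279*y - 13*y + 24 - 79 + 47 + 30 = -112*y^3 - 250*y^2 - 116*y + 22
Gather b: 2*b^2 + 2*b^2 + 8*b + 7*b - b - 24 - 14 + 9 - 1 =4*b^2 + 14*b - 30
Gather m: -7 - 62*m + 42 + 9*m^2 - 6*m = 9*m^2 - 68*m + 35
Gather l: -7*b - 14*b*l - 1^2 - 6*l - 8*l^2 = -7*b - 8*l^2 + l*(-14*b - 6) - 1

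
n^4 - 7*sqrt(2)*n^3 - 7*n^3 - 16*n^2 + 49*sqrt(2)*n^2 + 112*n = n*(n - 7)*(n - 8*sqrt(2))*(n + sqrt(2))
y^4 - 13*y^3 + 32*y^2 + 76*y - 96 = (y - 8)*(y - 6)*(y - 1)*(y + 2)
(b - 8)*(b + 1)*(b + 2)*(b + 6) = b^4 + b^3 - 52*b^2 - 148*b - 96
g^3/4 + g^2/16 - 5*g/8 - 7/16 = (g/4 + 1/4)*(g - 7/4)*(g + 1)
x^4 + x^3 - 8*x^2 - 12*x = x*(x - 3)*(x + 2)^2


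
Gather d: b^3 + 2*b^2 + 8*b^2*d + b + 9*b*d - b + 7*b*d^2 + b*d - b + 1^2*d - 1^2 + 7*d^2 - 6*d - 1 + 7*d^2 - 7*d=b^3 + 2*b^2 - b + d^2*(7*b + 14) + d*(8*b^2 + 10*b - 12) - 2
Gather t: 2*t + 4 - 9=2*t - 5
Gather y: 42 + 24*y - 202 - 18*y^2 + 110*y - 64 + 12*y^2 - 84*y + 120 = -6*y^2 + 50*y - 104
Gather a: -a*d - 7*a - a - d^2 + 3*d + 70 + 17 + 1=a*(-d - 8) - d^2 + 3*d + 88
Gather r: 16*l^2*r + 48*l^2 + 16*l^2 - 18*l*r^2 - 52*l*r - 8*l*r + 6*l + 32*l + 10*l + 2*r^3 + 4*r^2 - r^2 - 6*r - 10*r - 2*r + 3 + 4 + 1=64*l^2 + 48*l + 2*r^3 + r^2*(3 - 18*l) + r*(16*l^2 - 60*l - 18) + 8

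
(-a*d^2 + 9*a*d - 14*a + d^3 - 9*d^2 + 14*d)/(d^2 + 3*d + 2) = (-a*d^2 + 9*a*d - 14*a + d^3 - 9*d^2 + 14*d)/(d^2 + 3*d + 2)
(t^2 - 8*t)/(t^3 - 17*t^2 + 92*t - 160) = t/(t^2 - 9*t + 20)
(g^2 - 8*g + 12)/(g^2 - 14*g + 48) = (g - 2)/(g - 8)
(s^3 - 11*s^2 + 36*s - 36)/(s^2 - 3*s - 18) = (s^2 - 5*s + 6)/(s + 3)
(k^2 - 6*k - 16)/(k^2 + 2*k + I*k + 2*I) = (k - 8)/(k + I)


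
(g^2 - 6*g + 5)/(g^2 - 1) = (g - 5)/(g + 1)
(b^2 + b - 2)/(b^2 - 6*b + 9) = (b^2 + b - 2)/(b^2 - 6*b + 9)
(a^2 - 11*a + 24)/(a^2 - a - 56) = (a - 3)/(a + 7)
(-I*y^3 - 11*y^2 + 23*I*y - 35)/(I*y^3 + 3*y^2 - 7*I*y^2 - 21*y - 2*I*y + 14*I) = (-y^3 + 11*I*y^2 + 23*y + 35*I)/(y^3 - y^2*(7 + 3*I) + y*(-2 + 21*I) + 14)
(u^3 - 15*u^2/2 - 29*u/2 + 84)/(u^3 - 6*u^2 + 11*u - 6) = (u^2 - 9*u/2 - 28)/(u^2 - 3*u + 2)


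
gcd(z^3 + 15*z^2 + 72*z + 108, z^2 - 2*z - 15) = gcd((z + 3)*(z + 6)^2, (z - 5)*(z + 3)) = z + 3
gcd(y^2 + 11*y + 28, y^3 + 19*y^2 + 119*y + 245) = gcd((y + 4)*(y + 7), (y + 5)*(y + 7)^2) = y + 7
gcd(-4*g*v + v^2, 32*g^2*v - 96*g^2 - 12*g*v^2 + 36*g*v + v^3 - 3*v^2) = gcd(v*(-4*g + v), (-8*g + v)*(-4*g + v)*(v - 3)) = -4*g + v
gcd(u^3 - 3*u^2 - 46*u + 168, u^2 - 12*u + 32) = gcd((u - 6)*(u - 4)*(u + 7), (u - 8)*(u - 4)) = u - 4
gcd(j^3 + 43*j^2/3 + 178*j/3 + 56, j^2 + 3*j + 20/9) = j + 4/3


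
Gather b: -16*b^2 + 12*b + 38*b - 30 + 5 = -16*b^2 + 50*b - 25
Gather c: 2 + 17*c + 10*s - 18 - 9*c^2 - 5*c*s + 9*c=-9*c^2 + c*(26 - 5*s) + 10*s - 16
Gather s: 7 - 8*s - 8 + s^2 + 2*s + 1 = s^2 - 6*s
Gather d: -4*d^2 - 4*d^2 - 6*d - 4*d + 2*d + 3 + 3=-8*d^2 - 8*d + 6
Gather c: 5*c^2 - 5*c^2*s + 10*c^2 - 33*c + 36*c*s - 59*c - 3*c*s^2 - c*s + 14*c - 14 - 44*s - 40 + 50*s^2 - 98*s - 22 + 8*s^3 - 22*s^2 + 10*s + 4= c^2*(15 - 5*s) + c*(-3*s^2 + 35*s - 78) + 8*s^3 + 28*s^2 - 132*s - 72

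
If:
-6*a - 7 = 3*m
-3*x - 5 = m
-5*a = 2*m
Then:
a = 14/3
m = -35/3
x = 20/9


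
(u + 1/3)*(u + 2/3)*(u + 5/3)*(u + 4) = u^4 + 20*u^3/3 + 113*u^2/9 + 214*u/27 + 40/27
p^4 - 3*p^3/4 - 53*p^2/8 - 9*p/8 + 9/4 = (p - 3)*(p - 1/2)*(p + 3/4)*(p + 2)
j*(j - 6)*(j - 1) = j^3 - 7*j^2 + 6*j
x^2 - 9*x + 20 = (x - 5)*(x - 4)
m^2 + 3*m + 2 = (m + 1)*(m + 2)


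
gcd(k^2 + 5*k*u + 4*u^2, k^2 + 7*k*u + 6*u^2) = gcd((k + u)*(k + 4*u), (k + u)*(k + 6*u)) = k + u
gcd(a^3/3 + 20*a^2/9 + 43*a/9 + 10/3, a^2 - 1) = 1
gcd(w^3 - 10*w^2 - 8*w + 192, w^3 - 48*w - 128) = w^2 - 4*w - 32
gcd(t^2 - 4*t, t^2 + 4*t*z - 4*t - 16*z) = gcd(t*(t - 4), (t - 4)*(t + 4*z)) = t - 4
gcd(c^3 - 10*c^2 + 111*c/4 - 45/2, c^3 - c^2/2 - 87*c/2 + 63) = c^2 - 15*c/2 + 9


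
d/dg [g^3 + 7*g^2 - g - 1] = 3*g^2 + 14*g - 1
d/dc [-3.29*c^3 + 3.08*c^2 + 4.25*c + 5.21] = -9.87*c^2 + 6.16*c + 4.25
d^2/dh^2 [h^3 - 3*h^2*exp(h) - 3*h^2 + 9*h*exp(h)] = -3*h^2*exp(h) - 3*h*exp(h) + 6*h + 12*exp(h) - 6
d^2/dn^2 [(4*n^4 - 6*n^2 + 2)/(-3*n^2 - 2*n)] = 4*(-18*n^6 - 36*n^5 - 24*n^4 - 18*n^3 - 27*n^2 - 18*n - 4)/(n^3*(27*n^3 + 54*n^2 + 36*n + 8))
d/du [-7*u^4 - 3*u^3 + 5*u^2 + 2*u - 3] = -28*u^3 - 9*u^2 + 10*u + 2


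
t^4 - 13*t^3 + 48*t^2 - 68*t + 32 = (t - 8)*(t - 2)^2*(t - 1)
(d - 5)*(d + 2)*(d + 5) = d^3 + 2*d^2 - 25*d - 50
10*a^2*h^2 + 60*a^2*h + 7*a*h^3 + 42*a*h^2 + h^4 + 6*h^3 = h*(2*a + h)*(5*a + h)*(h + 6)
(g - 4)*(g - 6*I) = g^2 - 4*g - 6*I*g + 24*I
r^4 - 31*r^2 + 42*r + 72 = (r - 4)*(r - 3)*(r + 1)*(r + 6)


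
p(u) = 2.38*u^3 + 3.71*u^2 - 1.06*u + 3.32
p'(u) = 7.14*u^2 + 7.42*u - 1.06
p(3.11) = 107.50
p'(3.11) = 91.07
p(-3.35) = -40.97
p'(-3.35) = 54.21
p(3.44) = 140.46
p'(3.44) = 108.96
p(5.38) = 475.62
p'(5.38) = 245.52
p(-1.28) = 5.76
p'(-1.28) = 1.14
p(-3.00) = -24.37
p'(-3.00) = 40.94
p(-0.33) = 3.99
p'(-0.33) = -2.73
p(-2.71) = -13.93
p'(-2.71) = 31.27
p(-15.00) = -7178.53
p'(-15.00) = 1494.14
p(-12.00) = -3562.36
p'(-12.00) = 938.06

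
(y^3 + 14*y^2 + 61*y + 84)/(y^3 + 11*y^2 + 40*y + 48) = (y + 7)/(y + 4)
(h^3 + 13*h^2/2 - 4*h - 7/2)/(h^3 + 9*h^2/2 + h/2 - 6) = (2*h^2 + 15*h + 7)/(2*h^2 + 11*h + 12)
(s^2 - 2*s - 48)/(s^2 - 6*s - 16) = (s + 6)/(s + 2)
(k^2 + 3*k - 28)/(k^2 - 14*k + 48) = (k^2 + 3*k - 28)/(k^2 - 14*k + 48)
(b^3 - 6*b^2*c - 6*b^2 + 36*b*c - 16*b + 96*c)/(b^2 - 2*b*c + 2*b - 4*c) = (b^2 - 6*b*c - 8*b + 48*c)/(b - 2*c)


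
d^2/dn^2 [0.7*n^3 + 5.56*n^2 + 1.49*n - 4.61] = 4.2*n + 11.12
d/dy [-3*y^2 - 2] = -6*y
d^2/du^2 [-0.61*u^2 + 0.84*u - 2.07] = -1.22000000000000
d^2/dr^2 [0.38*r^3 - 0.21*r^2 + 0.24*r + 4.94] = 2.28*r - 0.42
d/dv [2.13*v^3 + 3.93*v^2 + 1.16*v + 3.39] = 6.39*v^2 + 7.86*v + 1.16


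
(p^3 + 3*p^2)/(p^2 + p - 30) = p^2*(p + 3)/(p^2 + p - 30)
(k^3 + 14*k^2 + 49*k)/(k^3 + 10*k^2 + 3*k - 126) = k*(k + 7)/(k^2 + 3*k - 18)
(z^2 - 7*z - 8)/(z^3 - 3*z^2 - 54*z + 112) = (z + 1)/(z^2 + 5*z - 14)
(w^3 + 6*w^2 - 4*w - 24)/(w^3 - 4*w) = (w + 6)/w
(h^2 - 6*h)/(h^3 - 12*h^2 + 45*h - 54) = h/(h^2 - 6*h + 9)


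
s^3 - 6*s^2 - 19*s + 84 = (s - 7)*(s - 3)*(s + 4)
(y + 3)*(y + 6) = y^2 + 9*y + 18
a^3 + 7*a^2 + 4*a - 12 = (a - 1)*(a + 2)*(a + 6)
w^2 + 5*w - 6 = (w - 1)*(w + 6)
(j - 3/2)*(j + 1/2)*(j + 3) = j^3 + 2*j^2 - 15*j/4 - 9/4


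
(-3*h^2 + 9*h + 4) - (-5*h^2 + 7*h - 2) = 2*h^2 + 2*h + 6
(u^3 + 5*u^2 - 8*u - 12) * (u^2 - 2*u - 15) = u^5 + 3*u^4 - 33*u^3 - 71*u^2 + 144*u + 180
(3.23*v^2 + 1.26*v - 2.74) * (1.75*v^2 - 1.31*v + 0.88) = 5.6525*v^4 - 2.0263*v^3 - 3.6032*v^2 + 4.6982*v - 2.4112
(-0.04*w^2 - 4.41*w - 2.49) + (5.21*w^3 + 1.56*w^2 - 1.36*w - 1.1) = 5.21*w^3 + 1.52*w^2 - 5.77*w - 3.59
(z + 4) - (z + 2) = 2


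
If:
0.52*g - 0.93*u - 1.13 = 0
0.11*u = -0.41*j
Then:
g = 1.78846153846154*u + 2.17307692307692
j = -0.268292682926829*u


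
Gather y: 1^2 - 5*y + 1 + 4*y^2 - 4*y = 4*y^2 - 9*y + 2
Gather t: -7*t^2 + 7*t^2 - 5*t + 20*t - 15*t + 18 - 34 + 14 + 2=0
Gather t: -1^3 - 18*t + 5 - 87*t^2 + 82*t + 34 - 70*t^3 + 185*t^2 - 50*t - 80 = -70*t^3 + 98*t^2 + 14*t - 42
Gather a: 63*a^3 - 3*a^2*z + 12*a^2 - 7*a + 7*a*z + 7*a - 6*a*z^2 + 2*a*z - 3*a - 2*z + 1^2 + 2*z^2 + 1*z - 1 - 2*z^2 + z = 63*a^3 + a^2*(12 - 3*z) + a*(-6*z^2 + 9*z - 3)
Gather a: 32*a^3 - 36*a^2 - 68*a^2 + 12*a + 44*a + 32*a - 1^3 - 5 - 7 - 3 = 32*a^3 - 104*a^2 + 88*a - 16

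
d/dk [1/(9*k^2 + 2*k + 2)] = 2*(-9*k - 1)/(9*k^2 + 2*k + 2)^2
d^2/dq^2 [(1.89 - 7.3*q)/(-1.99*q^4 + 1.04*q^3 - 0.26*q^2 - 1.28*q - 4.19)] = (346.90476*q^7 - 391.42106*q^6 + 187.38252*q^5 - 165.543516*q^4 - 1208.020056*q^3 + 585.163092*q^2 - 100.904856*q - 80.37794)/(7.880599*q^12 - 12.355512*q^11 + 9.54603*q^10 + 10.853344*q^9 + 35.131149*q^8 - 44.11368*q^7 + 34.3253*q^6 + 52.386528*q^5 + 73.471233*q^4 - 44.311288*q^3 + 34.288446*q^2 + 67.415424*q + 73.560059)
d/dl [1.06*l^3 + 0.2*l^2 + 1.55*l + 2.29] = 3.18*l^2 + 0.4*l + 1.55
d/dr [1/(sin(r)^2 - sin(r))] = (-2/tan(r) + cos(r)/sin(r)^2)/(sin(r) - 1)^2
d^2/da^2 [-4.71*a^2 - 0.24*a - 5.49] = -9.42000000000000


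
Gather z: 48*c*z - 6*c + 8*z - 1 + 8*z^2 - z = -6*c + 8*z^2 + z*(48*c + 7) - 1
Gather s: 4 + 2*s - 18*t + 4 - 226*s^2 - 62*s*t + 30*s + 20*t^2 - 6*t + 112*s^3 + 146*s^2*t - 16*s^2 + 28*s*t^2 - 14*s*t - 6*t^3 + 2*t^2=112*s^3 + s^2*(146*t - 242) + s*(28*t^2 - 76*t + 32) - 6*t^3 + 22*t^2 - 24*t + 8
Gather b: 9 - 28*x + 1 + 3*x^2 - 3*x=3*x^2 - 31*x + 10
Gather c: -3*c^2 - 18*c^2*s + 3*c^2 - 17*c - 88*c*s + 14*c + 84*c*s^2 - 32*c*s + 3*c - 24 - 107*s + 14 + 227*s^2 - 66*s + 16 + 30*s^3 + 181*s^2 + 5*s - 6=-18*c^2*s + c*(84*s^2 - 120*s) + 30*s^3 + 408*s^2 - 168*s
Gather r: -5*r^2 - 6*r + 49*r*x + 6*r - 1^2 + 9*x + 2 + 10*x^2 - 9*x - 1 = -5*r^2 + 49*r*x + 10*x^2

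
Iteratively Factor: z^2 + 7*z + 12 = (z + 3)*(z + 4)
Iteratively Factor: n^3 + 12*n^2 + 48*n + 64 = (n + 4)*(n^2 + 8*n + 16) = (n + 4)^2*(n + 4)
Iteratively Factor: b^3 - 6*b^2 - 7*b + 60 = (b - 4)*(b^2 - 2*b - 15) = (b - 4)*(b + 3)*(b - 5)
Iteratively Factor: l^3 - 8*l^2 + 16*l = (l - 4)*(l^2 - 4*l) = l*(l - 4)*(l - 4)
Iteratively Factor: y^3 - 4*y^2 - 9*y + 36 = (y - 3)*(y^2 - y - 12) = (y - 3)*(y + 3)*(y - 4)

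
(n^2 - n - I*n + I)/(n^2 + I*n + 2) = (n - 1)/(n + 2*I)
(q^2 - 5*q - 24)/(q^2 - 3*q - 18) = (q - 8)/(q - 6)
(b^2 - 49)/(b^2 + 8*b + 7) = (b - 7)/(b + 1)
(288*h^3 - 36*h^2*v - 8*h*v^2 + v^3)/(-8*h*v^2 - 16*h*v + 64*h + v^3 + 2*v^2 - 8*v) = (-36*h^2 + v^2)/(v^2 + 2*v - 8)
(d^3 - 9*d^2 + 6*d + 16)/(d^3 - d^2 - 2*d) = (d - 8)/d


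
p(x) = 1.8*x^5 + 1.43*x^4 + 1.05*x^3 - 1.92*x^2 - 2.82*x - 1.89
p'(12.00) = 196912.86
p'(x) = 9.0*x^4 + 5.72*x^3 + 3.15*x^2 - 3.84*x - 2.82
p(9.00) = 116253.09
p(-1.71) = -22.02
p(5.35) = 9149.73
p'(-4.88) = 4530.32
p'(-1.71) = 61.31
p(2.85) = 431.58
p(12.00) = 479052.27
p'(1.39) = 46.89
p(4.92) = 6089.89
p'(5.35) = 8315.93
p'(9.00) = 63436.65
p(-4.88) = -4326.52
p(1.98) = 69.91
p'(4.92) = 6009.31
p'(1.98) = 184.65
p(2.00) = 73.67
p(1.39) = 7.98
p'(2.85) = 738.01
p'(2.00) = 191.86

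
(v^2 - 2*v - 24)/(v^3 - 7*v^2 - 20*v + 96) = (v - 6)/(v^2 - 11*v + 24)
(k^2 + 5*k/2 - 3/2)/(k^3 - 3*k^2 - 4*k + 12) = (2*k^2 + 5*k - 3)/(2*(k^3 - 3*k^2 - 4*k + 12))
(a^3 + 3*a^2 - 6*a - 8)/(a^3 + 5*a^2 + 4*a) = (a - 2)/a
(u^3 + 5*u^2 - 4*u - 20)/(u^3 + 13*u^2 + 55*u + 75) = (u^2 - 4)/(u^2 + 8*u + 15)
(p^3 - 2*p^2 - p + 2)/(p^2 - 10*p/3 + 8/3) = 3*(p^2 - 1)/(3*p - 4)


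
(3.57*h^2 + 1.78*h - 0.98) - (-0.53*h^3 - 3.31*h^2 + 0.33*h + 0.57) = 0.53*h^3 + 6.88*h^2 + 1.45*h - 1.55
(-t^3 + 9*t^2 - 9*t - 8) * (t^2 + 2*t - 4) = -t^5 + 7*t^4 + 13*t^3 - 62*t^2 + 20*t + 32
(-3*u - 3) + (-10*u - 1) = -13*u - 4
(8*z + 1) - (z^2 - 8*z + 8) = -z^2 + 16*z - 7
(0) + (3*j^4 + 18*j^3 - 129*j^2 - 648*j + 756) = 3*j^4 + 18*j^3 - 129*j^2 - 648*j + 756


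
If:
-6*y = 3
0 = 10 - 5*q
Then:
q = 2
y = -1/2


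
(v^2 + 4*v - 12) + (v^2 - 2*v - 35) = 2*v^2 + 2*v - 47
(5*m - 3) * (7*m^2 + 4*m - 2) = 35*m^3 - m^2 - 22*m + 6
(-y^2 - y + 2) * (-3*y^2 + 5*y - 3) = 3*y^4 - 2*y^3 - 8*y^2 + 13*y - 6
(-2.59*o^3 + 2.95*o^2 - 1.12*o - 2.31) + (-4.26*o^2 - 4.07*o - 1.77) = -2.59*o^3 - 1.31*o^2 - 5.19*o - 4.08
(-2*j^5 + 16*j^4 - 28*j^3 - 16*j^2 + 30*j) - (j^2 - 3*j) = -2*j^5 + 16*j^4 - 28*j^3 - 17*j^2 + 33*j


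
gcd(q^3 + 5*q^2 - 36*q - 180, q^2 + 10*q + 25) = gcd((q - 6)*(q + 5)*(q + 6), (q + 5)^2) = q + 5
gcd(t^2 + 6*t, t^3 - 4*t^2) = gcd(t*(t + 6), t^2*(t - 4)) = t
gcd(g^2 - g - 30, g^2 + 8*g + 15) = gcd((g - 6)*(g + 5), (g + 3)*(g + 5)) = g + 5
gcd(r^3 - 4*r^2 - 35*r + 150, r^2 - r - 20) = r - 5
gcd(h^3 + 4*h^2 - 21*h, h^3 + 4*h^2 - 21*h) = h^3 + 4*h^2 - 21*h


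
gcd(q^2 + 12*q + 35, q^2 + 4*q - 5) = q + 5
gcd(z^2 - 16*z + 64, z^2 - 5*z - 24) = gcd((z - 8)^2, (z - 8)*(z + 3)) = z - 8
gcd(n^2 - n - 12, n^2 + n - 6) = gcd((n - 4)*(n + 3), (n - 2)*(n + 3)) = n + 3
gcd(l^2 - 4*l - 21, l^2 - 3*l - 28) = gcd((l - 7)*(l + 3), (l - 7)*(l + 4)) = l - 7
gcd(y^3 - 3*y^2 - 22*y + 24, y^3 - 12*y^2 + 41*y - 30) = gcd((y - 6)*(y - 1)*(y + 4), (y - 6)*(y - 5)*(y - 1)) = y^2 - 7*y + 6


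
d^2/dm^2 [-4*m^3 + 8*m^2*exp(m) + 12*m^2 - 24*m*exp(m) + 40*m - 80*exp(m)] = 8*m^2*exp(m) + 8*m*exp(m) - 24*m - 112*exp(m) + 24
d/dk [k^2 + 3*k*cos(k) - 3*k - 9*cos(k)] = -3*k*sin(k) + 2*k + 9*sin(k) + 3*cos(k) - 3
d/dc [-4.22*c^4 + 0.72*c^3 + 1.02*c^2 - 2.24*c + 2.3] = -16.88*c^3 + 2.16*c^2 + 2.04*c - 2.24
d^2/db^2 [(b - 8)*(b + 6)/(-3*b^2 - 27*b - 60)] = 2*(11*b^3 + 204*b^2 + 1176*b + 2168)/(3*(b^6 + 27*b^5 + 303*b^4 + 1809*b^3 + 6060*b^2 + 10800*b + 8000))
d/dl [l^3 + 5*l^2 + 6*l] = 3*l^2 + 10*l + 6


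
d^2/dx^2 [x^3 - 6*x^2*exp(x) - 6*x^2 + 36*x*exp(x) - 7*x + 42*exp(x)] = -6*x^2*exp(x) + 12*x*exp(x) + 6*x + 102*exp(x) - 12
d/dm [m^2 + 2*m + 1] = 2*m + 2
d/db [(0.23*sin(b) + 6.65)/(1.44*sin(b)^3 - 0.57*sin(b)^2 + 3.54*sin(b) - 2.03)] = (-0.6624*sin(b)^3 - 28.5969*sin(b)^2 + 7.581*sin(b) - 24.0079)*cos(b)/(2.0736*sin(b)^6 - 1.6416*sin(b)^5 + 10.5201*sin(b)^4 - 9.882*sin(b)^3 + 14.8458*sin(b)^2 - 14.3724*sin(b) + 4.1209)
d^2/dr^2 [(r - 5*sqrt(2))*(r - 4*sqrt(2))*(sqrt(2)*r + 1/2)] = 6*sqrt(2)*r - 35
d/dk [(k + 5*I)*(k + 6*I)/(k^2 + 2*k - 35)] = (k^2*(2 - 11*I) - 10*k + 60 - 385*I)/(k^4 + 4*k^3 - 66*k^2 - 140*k + 1225)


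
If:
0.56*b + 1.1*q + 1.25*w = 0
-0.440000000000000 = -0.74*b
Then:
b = 0.59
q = -1.13636363636364*w - 0.302702702702703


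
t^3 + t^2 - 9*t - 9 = (t - 3)*(t + 1)*(t + 3)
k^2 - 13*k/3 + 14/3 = (k - 7/3)*(k - 2)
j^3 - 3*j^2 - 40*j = j*(j - 8)*(j + 5)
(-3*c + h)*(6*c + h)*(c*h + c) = -18*c^3*h - 18*c^3 + 3*c^2*h^2 + 3*c^2*h + c*h^3 + c*h^2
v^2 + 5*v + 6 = (v + 2)*(v + 3)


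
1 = 1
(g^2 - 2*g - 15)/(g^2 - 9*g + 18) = (g^2 - 2*g - 15)/(g^2 - 9*g + 18)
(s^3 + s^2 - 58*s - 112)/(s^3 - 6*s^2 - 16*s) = (s + 7)/s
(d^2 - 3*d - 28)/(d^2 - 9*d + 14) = (d + 4)/(d - 2)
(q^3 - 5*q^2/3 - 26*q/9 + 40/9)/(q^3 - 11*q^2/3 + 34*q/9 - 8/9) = (3*q + 5)/(3*q - 1)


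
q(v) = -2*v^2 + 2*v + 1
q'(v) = 2 - 4*v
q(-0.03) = 0.94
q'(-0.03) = 2.12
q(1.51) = -0.54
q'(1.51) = -4.04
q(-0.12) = 0.73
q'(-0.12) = 2.48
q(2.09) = -3.56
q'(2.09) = -6.36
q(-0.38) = -0.05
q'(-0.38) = 3.52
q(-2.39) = -15.20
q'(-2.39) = 11.56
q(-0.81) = -1.93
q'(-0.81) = 5.24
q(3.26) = -13.74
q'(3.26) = -11.04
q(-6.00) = -83.00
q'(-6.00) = 26.00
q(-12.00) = -311.00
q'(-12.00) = 50.00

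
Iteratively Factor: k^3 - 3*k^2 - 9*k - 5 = (k + 1)*(k^2 - 4*k - 5) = (k - 5)*(k + 1)*(k + 1)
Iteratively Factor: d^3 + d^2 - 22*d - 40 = (d - 5)*(d^2 + 6*d + 8) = (d - 5)*(d + 4)*(d + 2)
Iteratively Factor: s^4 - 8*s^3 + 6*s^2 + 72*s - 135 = (s - 3)*(s^3 - 5*s^2 - 9*s + 45) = (s - 3)*(s + 3)*(s^2 - 8*s + 15) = (s - 5)*(s - 3)*(s + 3)*(s - 3)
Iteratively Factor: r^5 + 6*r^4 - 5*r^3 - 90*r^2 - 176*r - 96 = (r + 3)*(r^4 + 3*r^3 - 14*r^2 - 48*r - 32) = (r + 2)*(r + 3)*(r^3 + r^2 - 16*r - 16) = (r + 2)*(r + 3)*(r + 4)*(r^2 - 3*r - 4) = (r + 1)*(r + 2)*(r + 3)*(r + 4)*(r - 4)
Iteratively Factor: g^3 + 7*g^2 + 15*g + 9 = (g + 3)*(g^2 + 4*g + 3) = (g + 1)*(g + 3)*(g + 3)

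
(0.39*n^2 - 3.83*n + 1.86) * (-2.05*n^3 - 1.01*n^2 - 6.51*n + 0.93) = -0.7995*n^5 + 7.4576*n^4 - 2.4836*n^3 + 23.4174*n^2 - 15.6705*n + 1.7298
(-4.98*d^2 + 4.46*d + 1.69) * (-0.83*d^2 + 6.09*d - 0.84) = 4.1334*d^4 - 34.03*d^3 + 29.9419*d^2 + 6.5457*d - 1.4196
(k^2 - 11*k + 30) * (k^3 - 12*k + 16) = k^5 - 11*k^4 + 18*k^3 + 148*k^2 - 536*k + 480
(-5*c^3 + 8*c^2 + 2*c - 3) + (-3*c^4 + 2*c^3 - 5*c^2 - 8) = -3*c^4 - 3*c^3 + 3*c^2 + 2*c - 11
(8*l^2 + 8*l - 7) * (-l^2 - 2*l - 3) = -8*l^4 - 24*l^3 - 33*l^2 - 10*l + 21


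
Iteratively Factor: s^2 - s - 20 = (s + 4)*(s - 5)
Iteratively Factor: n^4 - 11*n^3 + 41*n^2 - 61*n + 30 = (n - 5)*(n^3 - 6*n^2 + 11*n - 6) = (n - 5)*(n - 2)*(n^2 - 4*n + 3) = (n - 5)*(n - 2)*(n - 1)*(n - 3)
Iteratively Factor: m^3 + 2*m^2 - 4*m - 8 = (m + 2)*(m^2 - 4) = (m - 2)*(m + 2)*(m + 2)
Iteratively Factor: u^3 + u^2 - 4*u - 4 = (u - 2)*(u^2 + 3*u + 2) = (u - 2)*(u + 2)*(u + 1)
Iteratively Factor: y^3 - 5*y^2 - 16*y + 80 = (y - 5)*(y^2 - 16) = (y - 5)*(y - 4)*(y + 4)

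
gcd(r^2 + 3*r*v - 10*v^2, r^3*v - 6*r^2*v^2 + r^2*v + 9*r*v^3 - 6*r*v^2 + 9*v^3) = 1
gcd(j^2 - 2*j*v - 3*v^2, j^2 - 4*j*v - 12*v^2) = 1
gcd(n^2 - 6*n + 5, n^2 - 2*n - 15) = n - 5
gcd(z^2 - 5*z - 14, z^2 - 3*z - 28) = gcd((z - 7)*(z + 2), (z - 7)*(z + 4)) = z - 7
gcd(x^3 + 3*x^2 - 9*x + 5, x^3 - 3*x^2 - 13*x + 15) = x - 1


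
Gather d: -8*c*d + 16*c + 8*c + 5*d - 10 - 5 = 24*c + d*(5 - 8*c) - 15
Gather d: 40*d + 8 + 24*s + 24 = 40*d + 24*s + 32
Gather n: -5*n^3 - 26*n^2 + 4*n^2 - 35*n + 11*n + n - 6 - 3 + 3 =-5*n^3 - 22*n^2 - 23*n - 6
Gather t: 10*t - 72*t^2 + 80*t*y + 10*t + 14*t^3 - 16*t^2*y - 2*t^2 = 14*t^3 + t^2*(-16*y - 74) + t*(80*y + 20)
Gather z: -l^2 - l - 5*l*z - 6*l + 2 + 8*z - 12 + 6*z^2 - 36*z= -l^2 - 7*l + 6*z^2 + z*(-5*l - 28) - 10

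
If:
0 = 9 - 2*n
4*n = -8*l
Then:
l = -9/4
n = 9/2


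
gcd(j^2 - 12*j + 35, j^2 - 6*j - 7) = j - 7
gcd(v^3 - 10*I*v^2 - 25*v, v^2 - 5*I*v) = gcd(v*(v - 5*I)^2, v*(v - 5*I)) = v^2 - 5*I*v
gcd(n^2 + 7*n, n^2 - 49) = n + 7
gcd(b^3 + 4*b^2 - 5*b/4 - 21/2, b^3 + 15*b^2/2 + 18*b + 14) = b^2 + 11*b/2 + 7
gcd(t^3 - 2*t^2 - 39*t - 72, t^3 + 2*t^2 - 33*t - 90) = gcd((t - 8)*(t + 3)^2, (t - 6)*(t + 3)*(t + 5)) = t + 3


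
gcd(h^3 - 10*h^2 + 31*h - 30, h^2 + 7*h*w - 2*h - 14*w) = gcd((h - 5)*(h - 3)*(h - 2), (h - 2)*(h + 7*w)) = h - 2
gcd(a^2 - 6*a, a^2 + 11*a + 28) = 1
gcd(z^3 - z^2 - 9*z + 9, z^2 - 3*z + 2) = z - 1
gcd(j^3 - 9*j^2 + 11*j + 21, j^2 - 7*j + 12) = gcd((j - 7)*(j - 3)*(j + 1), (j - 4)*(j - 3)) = j - 3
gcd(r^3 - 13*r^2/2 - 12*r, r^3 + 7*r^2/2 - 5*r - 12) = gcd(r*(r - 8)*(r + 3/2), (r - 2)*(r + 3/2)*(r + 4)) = r + 3/2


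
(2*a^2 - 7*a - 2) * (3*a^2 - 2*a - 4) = 6*a^4 - 25*a^3 + 32*a + 8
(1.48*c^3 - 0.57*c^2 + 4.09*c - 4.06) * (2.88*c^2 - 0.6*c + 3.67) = 4.2624*c^5 - 2.5296*c^4 + 17.5528*c^3 - 16.2387*c^2 + 17.4463*c - 14.9002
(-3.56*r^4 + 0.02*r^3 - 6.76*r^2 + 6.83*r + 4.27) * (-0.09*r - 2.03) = 0.3204*r^5 + 7.225*r^4 + 0.5678*r^3 + 13.1081*r^2 - 14.2492*r - 8.6681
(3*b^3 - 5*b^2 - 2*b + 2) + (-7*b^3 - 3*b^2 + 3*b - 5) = -4*b^3 - 8*b^2 + b - 3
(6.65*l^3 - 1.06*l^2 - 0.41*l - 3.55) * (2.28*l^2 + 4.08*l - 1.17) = 15.162*l^5 + 24.7152*l^4 - 13.0401*l^3 - 8.5266*l^2 - 14.0043*l + 4.1535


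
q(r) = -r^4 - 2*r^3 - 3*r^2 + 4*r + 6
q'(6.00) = -1112.00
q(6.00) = -1806.00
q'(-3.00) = 76.00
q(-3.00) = -60.00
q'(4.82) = -612.24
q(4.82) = -808.12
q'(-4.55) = 283.87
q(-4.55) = -314.51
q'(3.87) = -340.92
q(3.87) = -363.68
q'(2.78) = -144.99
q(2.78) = -108.76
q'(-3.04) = 79.17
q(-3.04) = -63.10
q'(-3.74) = 151.77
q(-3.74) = -141.95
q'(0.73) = -5.13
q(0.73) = 6.26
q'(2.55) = -116.64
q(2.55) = -78.75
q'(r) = -4*r^3 - 6*r^2 - 6*r + 4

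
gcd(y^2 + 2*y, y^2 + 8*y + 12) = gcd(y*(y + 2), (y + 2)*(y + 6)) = y + 2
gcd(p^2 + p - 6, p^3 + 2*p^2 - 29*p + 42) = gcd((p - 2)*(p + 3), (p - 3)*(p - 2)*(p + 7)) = p - 2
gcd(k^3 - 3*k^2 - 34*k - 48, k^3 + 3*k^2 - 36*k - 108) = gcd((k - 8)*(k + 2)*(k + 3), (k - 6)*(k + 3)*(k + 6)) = k + 3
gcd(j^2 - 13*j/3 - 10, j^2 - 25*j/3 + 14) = j - 6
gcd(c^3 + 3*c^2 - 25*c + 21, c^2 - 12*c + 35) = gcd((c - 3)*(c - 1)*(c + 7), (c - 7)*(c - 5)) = 1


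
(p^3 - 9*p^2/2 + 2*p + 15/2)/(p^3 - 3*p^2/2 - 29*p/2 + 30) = (p + 1)/(p + 4)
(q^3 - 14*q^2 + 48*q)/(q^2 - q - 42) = q*(-q^2 + 14*q - 48)/(-q^2 + q + 42)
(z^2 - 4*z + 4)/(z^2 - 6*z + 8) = (z - 2)/(z - 4)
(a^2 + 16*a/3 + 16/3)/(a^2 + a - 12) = (a + 4/3)/(a - 3)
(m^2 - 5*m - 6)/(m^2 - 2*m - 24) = (m + 1)/(m + 4)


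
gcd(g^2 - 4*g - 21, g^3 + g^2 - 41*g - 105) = g^2 - 4*g - 21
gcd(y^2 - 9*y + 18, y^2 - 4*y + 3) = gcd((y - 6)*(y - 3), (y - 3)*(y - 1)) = y - 3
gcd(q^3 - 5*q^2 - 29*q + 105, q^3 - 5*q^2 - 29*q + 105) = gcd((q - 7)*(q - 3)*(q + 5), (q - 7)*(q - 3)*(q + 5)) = q^3 - 5*q^2 - 29*q + 105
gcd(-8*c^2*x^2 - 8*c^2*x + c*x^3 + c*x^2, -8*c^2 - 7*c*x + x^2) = -8*c + x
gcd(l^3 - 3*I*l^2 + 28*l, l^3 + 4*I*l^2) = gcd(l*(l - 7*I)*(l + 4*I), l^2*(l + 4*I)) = l^2 + 4*I*l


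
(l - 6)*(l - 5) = l^2 - 11*l + 30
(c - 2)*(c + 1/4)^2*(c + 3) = c^4 + 3*c^3/2 - 87*c^2/16 - 47*c/16 - 3/8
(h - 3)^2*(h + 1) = h^3 - 5*h^2 + 3*h + 9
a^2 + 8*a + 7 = (a + 1)*(a + 7)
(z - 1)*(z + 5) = z^2 + 4*z - 5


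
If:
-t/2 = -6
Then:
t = 12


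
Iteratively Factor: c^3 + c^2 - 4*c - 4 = (c + 1)*(c^2 - 4) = (c + 1)*(c + 2)*(c - 2)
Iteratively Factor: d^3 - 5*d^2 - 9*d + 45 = (d + 3)*(d^2 - 8*d + 15) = (d - 5)*(d + 3)*(d - 3)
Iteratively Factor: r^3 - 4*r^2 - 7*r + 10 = (r + 2)*(r^2 - 6*r + 5) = (r - 1)*(r + 2)*(r - 5)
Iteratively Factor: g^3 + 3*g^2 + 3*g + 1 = (g + 1)*(g^2 + 2*g + 1) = (g + 1)^2*(g + 1)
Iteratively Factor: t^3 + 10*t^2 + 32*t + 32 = (t + 4)*(t^2 + 6*t + 8) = (t + 4)^2*(t + 2)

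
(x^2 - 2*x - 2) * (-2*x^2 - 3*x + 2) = -2*x^4 + x^3 + 12*x^2 + 2*x - 4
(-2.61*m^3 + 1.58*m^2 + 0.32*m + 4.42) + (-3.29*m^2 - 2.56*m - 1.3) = -2.61*m^3 - 1.71*m^2 - 2.24*m + 3.12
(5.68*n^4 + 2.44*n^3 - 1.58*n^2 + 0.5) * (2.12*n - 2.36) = 12.0416*n^5 - 8.232*n^4 - 9.108*n^3 + 3.7288*n^2 + 1.06*n - 1.18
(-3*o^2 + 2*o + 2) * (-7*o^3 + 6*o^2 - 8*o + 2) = 21*o^5 - 32*o^4 + 22*o^3 - 10*o^2 - 12*o + 4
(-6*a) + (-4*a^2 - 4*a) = -4*a^2 - 10*a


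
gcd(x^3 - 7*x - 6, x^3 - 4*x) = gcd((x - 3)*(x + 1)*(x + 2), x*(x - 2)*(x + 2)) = x + 2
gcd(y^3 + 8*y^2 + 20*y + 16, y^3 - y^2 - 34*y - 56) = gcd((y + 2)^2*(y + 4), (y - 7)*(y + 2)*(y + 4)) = y^2 + 6*y + 8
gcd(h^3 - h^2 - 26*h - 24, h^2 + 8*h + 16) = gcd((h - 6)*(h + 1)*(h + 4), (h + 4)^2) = h + 4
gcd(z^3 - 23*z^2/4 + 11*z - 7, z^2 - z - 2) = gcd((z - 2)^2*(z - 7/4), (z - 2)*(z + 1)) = z - 2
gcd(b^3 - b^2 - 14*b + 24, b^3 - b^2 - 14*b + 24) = b^3 - b^2 - 14*b + 24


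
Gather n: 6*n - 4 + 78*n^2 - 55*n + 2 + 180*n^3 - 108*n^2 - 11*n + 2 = 180*n^3 - 30*n^2 - 60*n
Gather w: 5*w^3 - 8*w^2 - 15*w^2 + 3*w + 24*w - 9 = 5*w^3 - 23*w^2 + 27*w - 9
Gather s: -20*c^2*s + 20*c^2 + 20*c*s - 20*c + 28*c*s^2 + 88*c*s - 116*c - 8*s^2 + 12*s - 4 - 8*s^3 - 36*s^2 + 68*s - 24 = 20*c^2 - 136*c - 8*s^3 + s^2*(28*c - 44) + s*(-20*c^2 + 108*c + 80) - 28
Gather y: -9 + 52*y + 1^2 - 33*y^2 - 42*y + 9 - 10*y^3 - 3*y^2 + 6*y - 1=-10*y^3 - 36*y^2 + 16*y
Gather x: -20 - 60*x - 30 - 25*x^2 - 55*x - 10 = -25*x^2 - 115*x - 60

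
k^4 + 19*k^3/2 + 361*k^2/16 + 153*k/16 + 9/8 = (k + 1/4)^2*(k + 3)*(k + 6)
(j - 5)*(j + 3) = j^2 - 2*j - 15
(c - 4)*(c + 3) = c^2 - c - 12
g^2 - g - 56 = (g - 8)*(g + 7)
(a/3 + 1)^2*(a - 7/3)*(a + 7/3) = a^4/9 + 2*a^3/3 + 32*a^2/81 - 98*a/27 - 49/9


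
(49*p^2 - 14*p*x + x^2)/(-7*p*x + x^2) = (-7*p + x)/x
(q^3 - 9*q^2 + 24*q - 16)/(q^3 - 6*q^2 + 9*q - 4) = (q - 4)/(q - 1)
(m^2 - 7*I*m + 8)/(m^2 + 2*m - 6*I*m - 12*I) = (m^2 - 7*I*m + 8)/(m^2 + m*(2 - 6*I) - 12*I)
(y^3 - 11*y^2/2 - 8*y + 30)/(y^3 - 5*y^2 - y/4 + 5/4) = 2*(2*y^3 - 11*y^2 - 16*y + 60)/(4*y^3 - 20*y^2 - y + 5)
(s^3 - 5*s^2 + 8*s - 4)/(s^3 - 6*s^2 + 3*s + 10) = (s^2 - 3*s + 2)/(s^2 - 4*s - 5)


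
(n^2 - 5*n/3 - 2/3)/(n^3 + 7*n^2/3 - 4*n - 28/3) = (3*n + 1)/(3*n^2 + 13*n + 14)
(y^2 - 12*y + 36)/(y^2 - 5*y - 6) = (y - 6)/(y + 1)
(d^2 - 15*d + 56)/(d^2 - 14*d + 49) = (d - 8)/(d - 7)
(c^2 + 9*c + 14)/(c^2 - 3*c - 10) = (c + 7)/(c - 5)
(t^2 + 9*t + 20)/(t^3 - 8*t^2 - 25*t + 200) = (t + 4)/(t^2 - 13*t + 40)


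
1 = 1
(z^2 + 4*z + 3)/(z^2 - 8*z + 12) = (z^2 + 4*z + 3)/(z^2 - 8*z + 12)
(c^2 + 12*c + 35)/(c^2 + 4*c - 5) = (c + 7)/(c - 1)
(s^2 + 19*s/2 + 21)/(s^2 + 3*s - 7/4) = 2*(s + 6)/(2*s - 1)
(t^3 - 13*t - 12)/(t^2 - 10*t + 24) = (t^2 + 4*t + 3)/(t - 6)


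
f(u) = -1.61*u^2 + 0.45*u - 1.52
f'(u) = 0.45 - 3.22*u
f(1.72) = -5.51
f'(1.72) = -5.09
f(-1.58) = -6.25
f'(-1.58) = 5.54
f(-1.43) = -5.46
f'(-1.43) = 5.05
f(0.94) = -2.52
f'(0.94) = -2.58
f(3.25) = -17.06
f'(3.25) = -10.02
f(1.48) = -4.38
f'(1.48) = -4.32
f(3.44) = -19.02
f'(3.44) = -10.63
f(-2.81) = -15.50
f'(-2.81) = 9.50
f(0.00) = -1.52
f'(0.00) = 0.45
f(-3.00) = -17.36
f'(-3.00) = 10.11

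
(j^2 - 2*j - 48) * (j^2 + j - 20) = j^4 - j^3 - 70*j^2 - 8*j + 960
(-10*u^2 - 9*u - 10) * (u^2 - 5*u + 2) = -10*u^4 + 41*u^3 + 15*u^2 + 32*u - 20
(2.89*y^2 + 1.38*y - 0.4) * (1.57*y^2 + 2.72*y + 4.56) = 4.5373*y^4 + 10.0274*y^3 + 16.304*y^2 + 5.2048*y - 1.824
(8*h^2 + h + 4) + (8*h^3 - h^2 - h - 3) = 8*h^3 + 7*h^2 + 1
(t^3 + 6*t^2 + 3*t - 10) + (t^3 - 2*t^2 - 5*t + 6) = 2*t^3 + 4*t^2 - 2*t - 4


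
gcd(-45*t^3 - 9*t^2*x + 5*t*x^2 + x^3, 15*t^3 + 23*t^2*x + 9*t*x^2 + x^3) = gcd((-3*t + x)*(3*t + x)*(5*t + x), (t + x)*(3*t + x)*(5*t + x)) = 15*t^2 + 8*t*x + x^2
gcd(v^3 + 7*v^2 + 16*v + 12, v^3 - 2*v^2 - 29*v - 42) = v^2 + 5*v + 6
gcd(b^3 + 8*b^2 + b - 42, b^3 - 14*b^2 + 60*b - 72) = b - 2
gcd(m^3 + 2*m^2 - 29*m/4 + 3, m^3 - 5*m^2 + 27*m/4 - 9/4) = m^2 - 2*m + 3/4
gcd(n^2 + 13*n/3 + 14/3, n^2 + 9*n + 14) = n + 2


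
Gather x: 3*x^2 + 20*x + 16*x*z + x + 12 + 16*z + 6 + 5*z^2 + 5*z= 3*x^2 + x*(16*z + 21) + 5*z^2 + 21*z + 18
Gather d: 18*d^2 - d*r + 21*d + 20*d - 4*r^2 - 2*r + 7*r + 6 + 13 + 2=18*d^2 + d*(41 - r) - 4*r^2 + 5*r + 21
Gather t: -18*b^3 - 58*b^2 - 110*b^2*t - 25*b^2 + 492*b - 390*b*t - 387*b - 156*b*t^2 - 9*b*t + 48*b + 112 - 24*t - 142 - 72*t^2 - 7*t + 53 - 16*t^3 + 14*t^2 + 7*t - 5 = -18*b^3 - 83*b^2 + 153*b - 16*t^3 + t^2*(-156*b - 58) + t*(-110*b^2 - 399*b - 24) + 18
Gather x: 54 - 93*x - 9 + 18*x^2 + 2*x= 18*x^2 - 91*x + 45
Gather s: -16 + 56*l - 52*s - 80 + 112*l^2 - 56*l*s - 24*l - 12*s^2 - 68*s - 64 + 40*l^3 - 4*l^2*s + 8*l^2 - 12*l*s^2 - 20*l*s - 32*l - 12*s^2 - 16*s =40*l^3 + 120*l^2 + s^2*(-12*l - 24) + s*(-4*l^2 - 76*l - 136) - 160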